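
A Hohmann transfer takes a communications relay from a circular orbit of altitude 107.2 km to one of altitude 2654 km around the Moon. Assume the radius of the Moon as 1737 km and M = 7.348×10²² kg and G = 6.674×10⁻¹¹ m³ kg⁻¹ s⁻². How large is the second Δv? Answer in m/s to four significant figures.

μ = GM = 6.674×10⁻¹¹ × 7.348×10²² = 4.904×10¹² m³/s².
r₁ = 1737 + 107.2 = 1844.2 km = 1.8442×10⁶ m.
r₂ = 1737 + 2654 = 4391.0 km = 4.3910×10⁶ m.
Transfer ellipse a_t = (r₁ + r₂)/2 = 3.118×10⁶ m.
At r₁: circular v_c1 = √(μ/r₁) = 1631 m/s; transfer-perilune v_p = √[μ(2/r₁ − 1/a_t)] = 1935 m/s.
At r₂: circular v_c2 = √(μ/r₂) = 1057 m/s; transfer-apolune v_a = √[μ(2/r₂ − 1/a_t)] = 812.8 m/s.
Δv₂ = v_c2 − v_a = 244.0 m/s.

Δv ≈ 244.0 m/s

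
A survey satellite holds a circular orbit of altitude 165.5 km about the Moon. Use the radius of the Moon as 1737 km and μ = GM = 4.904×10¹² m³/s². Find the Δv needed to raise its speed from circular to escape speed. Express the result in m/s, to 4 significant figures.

Δv ≈ 665.0 m/s

r = 1737 + 165.5 = 1902.5 km = 1.9025×10⁶ m.
Circular speed v_c = √(μ/r) = 1606 m/s.
Escape speed v_esc = √(2μ/r) = √2 × v_c = 2271 m/s.
Δv = v_esc − v_c = 665.0 m/s.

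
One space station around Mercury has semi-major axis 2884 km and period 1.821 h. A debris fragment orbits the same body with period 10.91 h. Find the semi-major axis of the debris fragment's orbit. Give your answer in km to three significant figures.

Kepler's third law: a³ ∝ T², so a₂ = a₁ (T₂/T₁)^(2/3).
T₂/T₁ = 5.991, (T₂/T₁)^(2/3) = 3.299.
a₂ = 2884 × 3.299 = 9513 km.

a₂ ≈ 9510 km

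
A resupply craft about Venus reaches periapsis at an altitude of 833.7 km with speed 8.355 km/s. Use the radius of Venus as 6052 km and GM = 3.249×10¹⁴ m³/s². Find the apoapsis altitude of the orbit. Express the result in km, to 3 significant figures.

apoapsis altitude ≈ 13500 km

r_p = 6052 + 833.7 = 6885.7 km = 6.886×10⁶ m.
Specific energy ε = v²/2 − μ/r = -1.228×10⁷ J/kg, so a = −μ/(2ε) = 1.323×10⁷ m.
The apsides satisfy r_p + r_a = 2a, so the apoapsis radius is 2a − r_p = 1.957×10⁷ m = 19568 km.
Apoapsis altitude = 19568 − 6052 = 13516 km.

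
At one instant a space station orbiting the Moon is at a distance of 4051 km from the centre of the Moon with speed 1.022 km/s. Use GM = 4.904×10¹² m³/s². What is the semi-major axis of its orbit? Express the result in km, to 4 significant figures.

a ≈ 3562 km

r = 4.051×10⁶ m.
Specific orbital energy ε = v²/2 − μ/r = (1022)²/2 − 4.904×10¹²/4.051×10⁶ = -6.883×10⁵ J/kg.
Since ε = −μ/(2a), a = −μ/(2ε) = 3.562×10⁶ m = 3562.3 km.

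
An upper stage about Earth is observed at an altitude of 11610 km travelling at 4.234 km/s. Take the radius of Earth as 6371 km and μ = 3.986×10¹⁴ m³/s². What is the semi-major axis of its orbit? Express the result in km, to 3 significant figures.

a ≈ 15100 km

r = 6371 + 11610 = 17981 km = 1.798×10⁷ m.
Vis-viva rearranged: 1/a = 2/r − v²/μ = 1.112×10⁻⁷ − 4.497×10⁻⁸ = 6.625×10⁻⁸ m⁻¹.
a = 1.509×10⁷ m = 15093 km.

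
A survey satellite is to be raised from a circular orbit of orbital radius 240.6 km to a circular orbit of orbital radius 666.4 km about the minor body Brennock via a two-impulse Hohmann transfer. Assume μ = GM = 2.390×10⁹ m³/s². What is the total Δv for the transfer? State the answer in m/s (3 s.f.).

Δv_total ≈ 37.4 m/s

r₁ = 240.6 km = 2.406×10⁵ m.
r₂ = 666.4 km = 6.664×10⁵ m.
Transfer ellipse a_t = (r₁ + r₂)/2 = 4.535×10⁵ m.
At r₁: circular v_c1 = √(μ/r₁) = 99.67 m/s; transfer-periapsis v_p = √[μ(2/r₁ − 1/a_t)] = 120.8 m/s.
Δv₁ = v_p − v_c1 = 21.15 m/s.
At r₂: circular v_c2 = √(μ/r₂) = 59.89 m/s; transfer-apoapsis v_a = √[μ(2/r₂ − 1/a_t)] = 43.62 m/s.
Δv₂ = v_c2 − v_a = 16.27 m/s.
Total Δv = Δv₁ + Δv₂ = 37.42 m/s.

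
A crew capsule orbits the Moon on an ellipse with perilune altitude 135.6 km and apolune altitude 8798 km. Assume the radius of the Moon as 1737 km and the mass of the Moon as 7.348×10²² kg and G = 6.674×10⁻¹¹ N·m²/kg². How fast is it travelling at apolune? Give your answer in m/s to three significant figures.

μ = GM = 6.674×10⁻¹¹ × 7.348×10²² = 4.904×10¹² m³/s².
r_p = 1737 + 135.6 = 1872.6 km = 1.8726×10⁶ m.
r_a = 1737 + 8798 = 10535 km = 1.0535×10⁷ m.
Semi-major axis a = (r_p + r_a)/2 = 6203.8 km = 6.204×10⁶ m.
Vis-viva: v² = μ(2/r − 1/a) = 4.904×10¹² × (1.898×10⁻⁷ − 1.612×10⁻⁷) = 1.405×10⁵ m²/s².
v = 374.8 m/s.

v ≈ 375 m/s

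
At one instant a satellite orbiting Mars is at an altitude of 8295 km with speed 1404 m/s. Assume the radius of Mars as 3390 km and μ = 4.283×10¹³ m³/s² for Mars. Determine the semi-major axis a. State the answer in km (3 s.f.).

a ≈ 7990 km

r = 3390 + 8295 = 11685 km = 1.168×10⁷ m.
Specific orbital energy ε = v²/2 − μ/r = (1404)²/2 − 4.283×10¹³/1.168×10⁷ = -2.680×10⁶ J/kg.
Since ε = −μ/(2a), a = −μ/(2ε) = 7.991×10⁶ m = 7991.3 km.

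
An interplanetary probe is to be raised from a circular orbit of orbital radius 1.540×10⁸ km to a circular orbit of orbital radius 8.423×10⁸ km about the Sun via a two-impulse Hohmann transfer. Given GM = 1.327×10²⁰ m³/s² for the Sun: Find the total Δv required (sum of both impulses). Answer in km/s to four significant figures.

r₁ = 1.540×10⁸ km = 1.540×10¹¹ m.
r₂ = 8.423×10⁸ km = 8.423×10¹¹ m.
Transfer ellipse a_t = (r₁ + r₂)/2 = 4.982×10¹¹ m.
At r₁: circular v_c1 = √(μ/r₁) = 29350 m/s; transfer-perihelion v_p = √[μ(2/r₁ − 1/a_t)] = 38170 m/s.
Δv₁ = v_p − v_c1 = 8816 m/s.
At r₂: circular v_c2 = √(μ/r₂) = 12550 m/s; transfer-aphelion v_a = √[μ(2/r₂ − 1/a_t)] = 6979 m/s.
Δv₂ = v_c2 − v_a = 5573 m/s.
Total Δv = Δv₁ + Δv₂ = 14390 m/s = 14.39 km/s.

Δv_total ≈ 14.39 km/s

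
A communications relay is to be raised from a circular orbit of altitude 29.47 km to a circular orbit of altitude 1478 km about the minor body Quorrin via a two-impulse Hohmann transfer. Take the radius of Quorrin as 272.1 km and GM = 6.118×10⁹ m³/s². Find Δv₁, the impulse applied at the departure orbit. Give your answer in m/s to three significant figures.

r₁ = 272.1 + 29.47 = 301.57 km = 3.0157×10⁵ m.
r₂ = 272.1 + 1478 = 1750.1 km = 1.7501×10⁶ m.
Transfer ellipse a_t = (r₁ + r₂)/2 = 1.026×10⁶ m.
At r₁: circular v_c1 = √(μ/r₁) = 142.4 m/s; transfer-periapsis v_p = √[μ(2/r₁ − 1/a_t)] = 186.0 m/s.
Δv₁ = v_p − v_c1 = 43.61 m/s.

Δv ≈ 43.6 m/s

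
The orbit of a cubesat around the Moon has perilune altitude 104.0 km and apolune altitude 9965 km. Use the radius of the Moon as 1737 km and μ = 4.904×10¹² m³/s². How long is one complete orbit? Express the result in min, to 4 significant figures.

T ≈ 833.3 min

r_p = 1737 + 104.0 = 1841.0 km = 1.8410×10⁶ m.
r_a = 1737 + 9965 = 11702 km = 1.1702×10⁷ m.
Semi-major axis a = (r_p + r_a)/2 = (1841.0 + 11702)/2 = 6771.5 km = 6.772×10⁶ m.
By Kepler's third law T = 2π√(a³/μ) = 2π × 7.957×10³ = 5.000×10⁴ s.
= 833.3 min.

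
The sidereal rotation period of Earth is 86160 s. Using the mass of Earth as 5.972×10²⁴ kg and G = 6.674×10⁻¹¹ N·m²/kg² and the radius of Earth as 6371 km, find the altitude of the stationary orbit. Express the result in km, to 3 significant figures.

μ = GM = 6.674×10⁻¹¹ × 5.972×10²⁴ = 3.986×10¹⁴ m³/s².
A synchronous orbit has period T, so by Kepler's third law a = (μT²/4π²)^(1/3).
μT²/4π² = 3.986×10¹⁴ × (8.616×10⁴)² / 39.48 = 7.495×10²² m³.
a = 4.216×10⁷ m = 42162 km.
Altitude h = a − R = 42162 − 6371 = 35791 km.

h_sync ≈ 35800 km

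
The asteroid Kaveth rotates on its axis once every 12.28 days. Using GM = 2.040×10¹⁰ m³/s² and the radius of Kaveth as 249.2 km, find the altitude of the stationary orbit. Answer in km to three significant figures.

h_sync ≈ 8100 km

T = 12.28 days = 1.061×10⁶ s.
A synchronous orbit has period T, so by Kepler's third law a = (μT²/4π²)^(1/3).
μT²/4π² = 2.040×10¹⁰ × (1.061×10⁶)² / 39.48 = 5.817×10²⁰ m³.
a = 8.348×10⁶ m = 8347.7 km.
Altitude h = a − R = 8347.7 − 249.2 = 8098.5 km.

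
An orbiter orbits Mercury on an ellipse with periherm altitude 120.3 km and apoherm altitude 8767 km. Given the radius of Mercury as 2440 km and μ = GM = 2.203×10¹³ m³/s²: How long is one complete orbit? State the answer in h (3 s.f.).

T ≈ 6.72 h

r_p = 2440 + 120.3 = 2560.3 km = 2.5603×10⁶ m.
r_a = 2440 + 8767 = 11207 km = 1.1207×10⁷ m.
Semi-major axis a = (r_p + r_a)/2 = (2560.3 + 11207)/2 = 6883.6 km = 6.884×10⁶ m.
By Kepler's third law T = 2π√(a³/μ) = 2π × 3.848×10³ = 2.418×10⁴ s.
= 6.716 h.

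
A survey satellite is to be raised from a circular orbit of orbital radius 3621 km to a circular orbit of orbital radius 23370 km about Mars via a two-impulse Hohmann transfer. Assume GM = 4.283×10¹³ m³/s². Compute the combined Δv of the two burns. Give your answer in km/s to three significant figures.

r₁ = 3621 km = 3.621×10⁶ m.
r₂ = 23370 km = 2.337×10⁷ m.
Transfer ellipse a_t = (r₁ + r₂)/2 = 1.350×10⁷ m.
At r₁: circular v_c1 = √(μ/r₁) = 3439 m/s; transfer-periapsis v_p = √[μ(2/r₁ − 1/a_t)] = 4526 m/s.
Δv₁ = v_p − v_c1 = 1087 m/s.
At r₂: circular v_c2 = √(μ/r₂) = 1354 m/s; transfer-apoapsis v_a = √[μ(2/r₂ − 1/a_t)] = 701.2 m/s.
Δv₂ = v_c2 − v_a = 652.5 m/s.
Total Δv = Δv₁ + Δv₂ = 1739 m/s = 1.739 km/s.

Δv_total ≈ 1.74 km/s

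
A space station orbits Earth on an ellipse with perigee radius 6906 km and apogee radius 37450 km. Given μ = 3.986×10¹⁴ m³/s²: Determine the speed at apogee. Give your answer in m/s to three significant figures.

v ≈ 1820 m/s

Semi-major axis a = (r_p + r_a)/2 = 22178 km = 2.218×10⁷ m.
Vis-viva: v² = μ(2/r − 1/a) = 3.986×10¹⁴ × (5.340×10⁻⁸ − 4.509×10⁻⁸) = 3.314×10⁶ m²/s².
v = 1821 m/s.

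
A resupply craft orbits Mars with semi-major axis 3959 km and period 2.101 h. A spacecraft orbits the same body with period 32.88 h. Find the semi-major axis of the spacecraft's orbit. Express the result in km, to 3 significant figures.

a₂ ≈ 24800 km

Kepler's third law: a³ ∝ T², so a₂ = a₁ (T₂/T₁)^(2/3).
T₂/T₁ = 15.65, (T₂/T₁)^(2/3) = 6.257.
a₂ = 3959 × 6.257 = 24770 km.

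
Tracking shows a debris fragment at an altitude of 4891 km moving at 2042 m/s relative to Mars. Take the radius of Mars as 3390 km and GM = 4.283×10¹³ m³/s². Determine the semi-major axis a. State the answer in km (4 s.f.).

a ≈ 6937 km

r = 3390 + 4891 = 8281.0 km = 8.281×10⁶ m.
Specific orbital energy ε = v²/2 − μ/r = (2042)²/2 − 4.283×10¹³/8.281×10⁶ = -3.087×10⁶ J/kg.
Since ε = −μ/(2a), a = −μ/(2ε) = 6.937×10⁶ m = 6936.7 km.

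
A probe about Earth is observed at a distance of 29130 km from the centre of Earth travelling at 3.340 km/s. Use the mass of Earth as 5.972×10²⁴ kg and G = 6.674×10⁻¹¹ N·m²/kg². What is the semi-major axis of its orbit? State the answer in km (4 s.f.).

a ≈ 24590 km

μ = GM = 6.674×10⁻¹¹ × 5.972×10²⁴ = 3.986×10¹⁴ m³/s².
r = 2.913×10⁷ m.
Vis-viva rearranged: 1/a = 2/r − v²/μ = 6.866×10⁻⁸ − 2.799×10⁻⁸ = 4.067×10⁻⁸ m⁻¹.
a = 2.459×10⁷ m = 24589 km.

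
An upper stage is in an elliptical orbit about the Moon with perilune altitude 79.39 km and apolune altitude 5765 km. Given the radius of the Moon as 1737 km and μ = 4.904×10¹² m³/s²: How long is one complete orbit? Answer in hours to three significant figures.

T ≈ 7.93 hours

r_p = 1737 + 79.39 = 1816.4 km = 1.8164×10⁶ m.
r_a = 1737 + 5765 = 7502.0 km = 7.5020×10⁶ m.
Semi-major axis a = (r_p + r_a)/2 = (1816.4 + 7502.0)/2 = 4659.2 km = 4.659×10⁶ m.
By Kepler's third law T = 2π√(a³/μ) = 2π × 4.541×10³ = 2.853×10⁴ s.
= 7.926 hours.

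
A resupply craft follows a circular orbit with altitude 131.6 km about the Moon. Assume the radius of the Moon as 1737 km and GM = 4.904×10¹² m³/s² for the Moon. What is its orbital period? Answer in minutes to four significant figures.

r = 1737 + 131.6 = 1868.6 km = 1.8686×10⁶ m.
Kepler's third law: T = 2π√(r³/μ) = 2π√((1.869×10⁶)³ / 4.904×10¹²).
r³/μ = 1.330×10⁶ s², so T = 2π × 1.153×10³ = 7.247×10³ s.
Converting: 7.247×10³ s ÷ 60.00 = 120.8 minutes.

T ≈ 120.8 minutes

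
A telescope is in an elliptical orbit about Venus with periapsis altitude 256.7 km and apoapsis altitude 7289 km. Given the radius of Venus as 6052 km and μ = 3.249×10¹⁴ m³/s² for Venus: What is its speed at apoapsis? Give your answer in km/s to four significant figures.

v ≈ 3.954 km/s

r_p = 6052 + 256.7 = 6308.7 km = 6.3087×10⁶ m.
r_a = 6052 + 7289 = 13341 km = 1.3341×10⁷ m.
Semi-major axis a = (r_p + r_a)/2 = 9824.9 km = 9.825×10⁶ m.
Vis-viva: v² = μ(2/r − 1/a) = 3.249×10¹⁴ × (1.499×10⁻⁷ − 1.018×10⁻⁷) = 1.564×10⁷ m²/s².
v = 3954 m/s = 3.954 km/s.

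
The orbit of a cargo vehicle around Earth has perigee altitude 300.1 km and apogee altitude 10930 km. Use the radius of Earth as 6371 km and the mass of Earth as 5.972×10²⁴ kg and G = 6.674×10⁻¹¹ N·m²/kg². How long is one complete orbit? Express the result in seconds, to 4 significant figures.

T ≈ 13060 seconds

μ = GM = 6.674×10⁻¹¹ × 5.972×10²⁴ = 3.986×10¹⁴ m³/s².
r_p = 6371 + 300.1 = 6671.1 km = 6.6711×10⁶ m.
r_a = 6371 + 10930 = 17301 km = 1.7301×10⁷ m.
Semi-major axis a = (r_p + r_a)/2 = (6671.1 + 17301)/2 = 11986 km = 1.199×10⁷ m.
By Kepler's third law T = 2π√(a³/μ) = 2π × 2.079×10³ = 1.306×10⁴ s.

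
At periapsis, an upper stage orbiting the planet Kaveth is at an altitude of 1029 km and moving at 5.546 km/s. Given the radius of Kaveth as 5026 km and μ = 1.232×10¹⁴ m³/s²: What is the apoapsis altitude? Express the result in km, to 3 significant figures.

apoapsis altitude ≈ 13700 km

r_p = 5026 + 1029 = 6055.0 km = 6.055×10⁶ m.
Specific energy ε = v²/2 − μ/r = -4.968×10⁶ J/kg, so a = −μ/(2ε) = 1.240×10⁷ m.
The apsides satisfy r_p + r_a = 2a, so the apoapsis radius is 2a − r_p = 1.874×10⁷ m = 18745 km.
Apoapsis altitude = 18745 − 5026 = 13719 km.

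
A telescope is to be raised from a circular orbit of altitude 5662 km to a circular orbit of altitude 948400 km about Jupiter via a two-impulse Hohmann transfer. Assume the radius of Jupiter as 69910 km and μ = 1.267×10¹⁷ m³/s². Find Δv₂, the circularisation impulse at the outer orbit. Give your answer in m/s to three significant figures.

r₁ = 69910 + 5662 = 75572 km = 7.5572×10⁷ m.
r₂ = 69910 + 948400 = 1018300 km = 1.0183×10⁹ m.
Transfer ellipse a_t = (r₁ + r₂)/2 = 5.469×10⁸ m.
At r₁: circular v_c1 = √(μ/r₁) = 40950 m/s; transfer-perijove v_p = √[μ(2/r₁ − 1/a_t)] = 55870 m/s.
At r₂: circular v_c2 = √(μ/r₂) = 11150 m/s; transfer-apojove v_a = √[μ(2/r₂ − 1/a_t)] = 4146 m/s.
Δv₂ = v_c2 − v_a = 7008 m/s.

Δv ≈ 7010 m/s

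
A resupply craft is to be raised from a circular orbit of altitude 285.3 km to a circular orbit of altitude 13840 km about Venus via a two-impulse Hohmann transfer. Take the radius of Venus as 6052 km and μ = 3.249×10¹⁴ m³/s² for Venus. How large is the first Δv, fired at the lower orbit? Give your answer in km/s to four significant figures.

r₁ = 6052 + 285.3 = 6337.3 km = 6.3373×10⁶ m.
r₂ = 6052 + 13840 = 19892 km = 1.9892×10⁷ m.
Transfer ellipse a_t = (r₁ + r₂)/2 = 1.311×10⁷ m.
At r₁: circular v_c1 = √(μ/r₁) = 7160 m/s; transfer-periapsis v_p = √[μ(2/r₁ − 1/a_t)] = 8818 m/s.
Δv₁ = v_p − v_c1 = 1658 m/s.
= 1.658 km/s.

Δv ≈ 1.658 km/s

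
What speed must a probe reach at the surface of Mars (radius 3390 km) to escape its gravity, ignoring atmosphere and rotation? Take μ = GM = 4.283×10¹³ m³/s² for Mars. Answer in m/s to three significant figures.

r = R = 3.390×10⁶ m.
Escape speed v_esc = √(2μ/r) = √(2 × 4.283×10¹³ / 3.390×10⁶) = √(2.527×10⁷) = 5027 m/s.

v_esc ≈ 5030 m/s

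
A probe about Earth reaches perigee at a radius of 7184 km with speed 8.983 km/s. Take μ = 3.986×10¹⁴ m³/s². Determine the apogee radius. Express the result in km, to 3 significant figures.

r_p = 7.184×10⁶ m.
Specific energy ε = v²/2 − μ/r = -1.514×10⁷ J/kg, so a = −μ/(2ε) = 1.317×10⁷ m.
The apsides satisfy r_p + r_a = 2a, so the apogee radius is 2a − r_p = 1.915×10⁷ m = 19148 km.

apogee radius ≈ 19100 km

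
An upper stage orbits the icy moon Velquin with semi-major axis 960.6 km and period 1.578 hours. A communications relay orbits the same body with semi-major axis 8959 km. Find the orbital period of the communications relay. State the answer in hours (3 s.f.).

T₂ ≈ 44.9 hours

Kepler's third law: T² ∝ a³, so T₂ = T₁ (a₂/a₁)^(3/2).
a₂/a₁ = 9.326, (a₂/a₁)^(3/2) = 28.48.
T₂ = 1.578 × 28.48 = 44.95 hours.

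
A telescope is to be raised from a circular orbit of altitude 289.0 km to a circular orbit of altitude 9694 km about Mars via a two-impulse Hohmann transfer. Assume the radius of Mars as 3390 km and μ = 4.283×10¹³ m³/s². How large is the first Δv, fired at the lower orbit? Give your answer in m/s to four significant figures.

r₁ = 3390 + 289.0 = 3679.0 km = 3.6790×10⁶ m.
r₂ = 3390 + 9694 = 13084 km = 1.3084×10⁷ m.
Transfer ellipse a_t = (r₁ + r₂)/2 = 8.382×10⁶ m.
At r₁: circular v_c1 = √(μ/r₁) = 3412 m/s; transfer-periapsis v_p = √[μ(2/r₁ − 1/a_t)] = 4263 m/s.
Δv₁ = v_p − v_c1 = 851.0 m/s.

Δv ≈ 851.0 m/s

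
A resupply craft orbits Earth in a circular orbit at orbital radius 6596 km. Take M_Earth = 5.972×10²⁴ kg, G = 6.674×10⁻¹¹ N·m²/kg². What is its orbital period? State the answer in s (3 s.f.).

μ = GM = 6.674×10⁻¹¹ × 5.972×10²⁴ = 3.986×10¹⁴ m³/s².
r = 6596 km = 6.596×10⁶ m.
Kepler's third law: T = 2π√(r³/μ) = 2π√((6.596×10⁶)³ / 3.986×10¹⁴).
r³/μ = 7.200×10⁵ s², so T = 2π × 8.485×10² = 5.331×10³ s.

T ≈ 5330 s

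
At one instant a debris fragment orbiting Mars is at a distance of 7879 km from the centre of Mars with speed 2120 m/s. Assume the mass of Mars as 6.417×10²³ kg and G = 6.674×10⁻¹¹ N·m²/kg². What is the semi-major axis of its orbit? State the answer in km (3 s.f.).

a ≈ 6720 km

μ = GM = 6.674×10⁻¹¹ × 6.417×10²³ = 4.283×10¹³ m³/s².
r = 7.879×10⁶ m.
Specific orbital energy ε = v²/2 − μ/r = (2120)²/2 − 4.283×10¹³/7.879×10⁶ = -3.188×10⁶ J/kg.
Since ε = −μ/(2a), a = −μ/(2ε) = 6.716×10⁶ m = 6716.1 km.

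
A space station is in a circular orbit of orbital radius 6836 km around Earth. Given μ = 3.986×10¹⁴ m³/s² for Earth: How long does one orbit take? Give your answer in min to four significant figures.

T ≈ 93.75 min

r = 6836 km = 6.836×10⁶ m.
Kepler's third law: T = 2π√(r³/μ) = 2π√((6.836×10⁶)³ / 3.986×10¹⁴).
r³/μ = 8.014×10⁵ s², so T = 2π × 8.952×10² = 5.625×10³ s.
Converting: 5.625×10³ s ÷ 60.00 = 93.75 min.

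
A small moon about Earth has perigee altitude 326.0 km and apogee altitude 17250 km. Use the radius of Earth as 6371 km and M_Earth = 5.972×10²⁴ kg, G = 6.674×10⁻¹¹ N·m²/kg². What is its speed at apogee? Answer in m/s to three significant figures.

v ≈ 2730 m/s

μ = GM = 6.674×10⁻¹¹ × 5.972×10²⁴ = 3.986×10¹⁴ m³/s².
r_p = 6371 + 326.0 = 6697.0 km = 6.6970×10⁶ m.
r_a = 6371 + 17250 = 23621 km = 2.3621×10⁷ m.
Semi-major axis a = (r_p + r_a)/2 = 15159 km = 1.516×10⁷ m.
Vis-viva: v² = μ(2/r − 1/a) = 3.986×10¹⁴ × (8.467×10⁻⁸ − 6.597×10⁻⁸) = 7.454×10⁶ m²/s².
v = 2730 m/s.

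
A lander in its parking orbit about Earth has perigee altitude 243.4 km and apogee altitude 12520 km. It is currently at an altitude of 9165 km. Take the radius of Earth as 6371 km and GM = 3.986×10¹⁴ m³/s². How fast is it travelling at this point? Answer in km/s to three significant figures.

v ≈ 4.48 km/s

r_p = 6371 + 243.4 = 6614.4 km = 6.6144×10⁶ m.
r_a = 6371 + 12520 = 18891 km = 1.8891×10⁷ m.
r = 6371 + 9165 = 15536 km = 1.554×10⁷ m.
Semi-major axis a = (r_p + r_a)/2 = 12753 km = 1.275×10⁷ m.
Vis-viva: v² = μ(2/r − 1/a) = 3.986×10¹⁴ × (1.287×10⁻⁷ − 7.841×10⁻⁸) = 2.006×10⁷ m²/s².
v = 4478 m/s = 4.478 km/s.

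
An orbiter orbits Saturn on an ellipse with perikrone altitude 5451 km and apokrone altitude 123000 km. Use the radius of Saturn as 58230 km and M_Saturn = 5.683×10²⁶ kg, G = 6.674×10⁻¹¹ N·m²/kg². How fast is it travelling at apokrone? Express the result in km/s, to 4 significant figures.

v ≈ 10.43 km/s

μ = GM = 6.674×10⁻¹¹ × 5.683×10²⁶ = 3.793×10¹⁶ m³/s².
r_p = 58230 + 5451 = 63681 km = 6.3681×10⁷ m.
r_a = 58230 + 123000 = 181230 km = 1.8123×10⁸ m.
Semi-major axis a = (r_p + r_a)/2 = 1.2246×10⁵ km = 1.225×10⁸ m.
Vis-viva: v² = μ(2/r − 1/a) = 3.793×10¹⁶ × (1.104×10⁻⁸ − 8.166×10⁻⁹) = 1.088×10⁸ m²/s².
v = 10430 m/s = 10.43 km/s.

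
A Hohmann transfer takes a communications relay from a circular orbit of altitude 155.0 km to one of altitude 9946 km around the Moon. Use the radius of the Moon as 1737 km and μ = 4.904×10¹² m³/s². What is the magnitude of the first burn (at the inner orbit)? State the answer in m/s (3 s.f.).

r₁ = 1737 + 155.0 = 1892.0 km = 1.8920×10⁶ m.
r₂ = 1737 + 9946 = 11683 km = 1.1683×10⁷ m.
Transfer ellipse a_t = (r₁ + r₂)/2 = 6.788×10⁶ m.
At r₁: circular v_c1 = √(μ/r₁) = 1610 m/s; transfer-perilune v_p = √[μ(2/r₁ − 1/a_t)] = 2112 m/s.
Δv₁ = v_p − v_c1 = 502.3 m/s.

Δv ≈ 502 m/s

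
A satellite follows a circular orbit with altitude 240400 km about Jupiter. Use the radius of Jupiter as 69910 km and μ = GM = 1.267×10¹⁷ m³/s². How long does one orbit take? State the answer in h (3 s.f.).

r = 69910 + 240400 = 310310 km = 3.1031×10⁸ m.
Kepler's third law: T = 2π√(r³/μ) = 2π√((3.103×10⁸)³ / 1.267×10¹⁷).
r³/μ = 2.358×10⁸ s², so T = 2π × 1.536×10⁴ = 9.649×10⁴ s.
Converting: 9.649×10⁴ s ÷ 3600 = 26.80 h.

T ≈ 26.8 h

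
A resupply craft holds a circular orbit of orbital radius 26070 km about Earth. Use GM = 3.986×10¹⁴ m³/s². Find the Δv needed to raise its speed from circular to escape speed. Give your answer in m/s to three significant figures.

r = 26070 km = 2.607×10⁷ m.
Circular speed v_c = √(μ/r) = 3910 m/s.
Escape speed v_esc = √(2μ/r) = √2 × v_c = 5530 m/s.
Δv = v_esc − v_c = 1620 m/s.

Δv ≈ 1620 m/s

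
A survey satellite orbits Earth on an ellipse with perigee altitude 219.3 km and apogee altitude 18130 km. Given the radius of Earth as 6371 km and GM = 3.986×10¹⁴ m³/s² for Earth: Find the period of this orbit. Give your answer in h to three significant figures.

r_p = 6371 + 219.3 = 6590.3 km = 6.5903×10⁶ m.
r_a = 6371 + 18130 = 24501 km = 2.4501×10⁷ m.
Semi-major axis a = (r_p + r_a)/2 = (6590.3 + 24501)/2 = 15546 km = 1.555×10⁷ m.
By Kepler's third law T = 2π√(a³/μ) = 2π × 3.070×10³ = 1.929×10⁴ s.
= 5.358 h.

T ≈ 5.36 h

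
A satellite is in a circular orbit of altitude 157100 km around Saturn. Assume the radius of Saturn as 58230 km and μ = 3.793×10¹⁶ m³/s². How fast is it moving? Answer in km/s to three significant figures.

r = 58230 + 157100 = 215330 km = 2.1533×10⁸ m.
For a circular orbit v = √(μ/r) = √(3.793×10¹⁶ / 2.153×10⁸) = √(1.761×10⁸) = 13270 m/s.
That is 13.27 km/s.

v ≈ 13.3 km/s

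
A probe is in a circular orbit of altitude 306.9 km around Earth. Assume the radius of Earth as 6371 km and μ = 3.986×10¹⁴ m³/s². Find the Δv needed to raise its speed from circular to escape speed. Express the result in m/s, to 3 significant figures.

r = 6371 + 306.9 = 6677.9 km = 6.6779×10⁶ m.
Circular speed v_c = √(μ/r) = 7726 m/s.
Escape speed v_esc = √(2μ/r) = √2 × v_c = 10930 m/s.
Δv = v_esc − v_c = 3200 m/s.

Δv ≈ 3200 m/s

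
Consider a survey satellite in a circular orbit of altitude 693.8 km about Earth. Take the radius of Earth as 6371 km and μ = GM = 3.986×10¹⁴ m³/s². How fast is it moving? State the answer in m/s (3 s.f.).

v ≈ 7510 m/s

r = 6371 + 693.8 = 7064.8 km = 7.0648×10⁶ m.
For a circular orbit v = √(μ/r) = √(3.986×10¹⁴ / 7.065×10⁶) = √(5.642×10⁷) = 7511 m/s.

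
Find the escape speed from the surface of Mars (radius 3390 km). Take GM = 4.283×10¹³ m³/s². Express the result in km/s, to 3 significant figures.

r = R = 3.390×10⁶ m.
Escape speed v_esc = √(2μ/r) = √(2 × 4.283×10¹³ / 3.390×10⁶) = √(2.527×10⁷) = 5027 m/s.
= 5.027 km/s.

v_esc ≈ 5.03 km/s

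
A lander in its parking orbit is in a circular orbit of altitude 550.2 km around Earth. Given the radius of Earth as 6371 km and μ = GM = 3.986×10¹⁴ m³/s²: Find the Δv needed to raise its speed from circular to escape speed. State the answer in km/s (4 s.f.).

Δv ≈ 3.143 km/s

r = 6371 + 550.2 = 6921.2 km = 6.9212×10⁶ m.
Circular speed v_c = √(μ/r) = 7589 m/s.
Escape speed v_esc = √(2μ/r) = √2 × v_c = 10730 m/s.
Δv = v_esc − v_c = 3143 m/s = 3.143 km/s.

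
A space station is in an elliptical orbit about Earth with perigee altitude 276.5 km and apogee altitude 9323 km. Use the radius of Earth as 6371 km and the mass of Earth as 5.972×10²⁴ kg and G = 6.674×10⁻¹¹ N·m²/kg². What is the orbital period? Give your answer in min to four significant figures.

T ≈ 195.8 min

μ = GM = 6.674×10⁻¹¹ × 5.972×10²⁴ = 3.986×10¹⁴ m³/s².
r_p = 6371 + 276.5 = 6647.5 km = 6.6475×10⁶ m.
r_a = 6371 + 9323 = 15694 km = 1.5694×10⁷ m.
Semi-major axis a = (r_p + r_a)/2 = (6647.5 + 15694)/2 = 11171 km = 1.117×10⁷ m.
By Kepler's third law T = 2π√(a³/μ) = 2π × 1.870×10³ = 1.175×10⁴ s.
= 195.8 min.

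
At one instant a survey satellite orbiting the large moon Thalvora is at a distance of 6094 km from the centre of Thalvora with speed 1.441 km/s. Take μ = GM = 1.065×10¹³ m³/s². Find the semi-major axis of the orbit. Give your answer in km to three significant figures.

r = 6.094×10⁶ m.
Vis-viva rearranged: 1/a = 2/r − v²/μ = 3.282×10⁻⁷ − 1.950×10⁻⁷ = 1.332×10⁻⁷ m⁻¹.
a = 7.507×10⁶ m = 7506.6 km.

a ≈ 7510 km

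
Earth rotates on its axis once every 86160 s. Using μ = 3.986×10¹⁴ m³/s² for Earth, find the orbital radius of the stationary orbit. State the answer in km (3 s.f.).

A synchronous orbit has period T, so by Kepler's third law a = (μT²/4π²)^(1/3).
μT²/4π² = 3.986×10¹⁴ × (8.616×10⁴)² / 39.48 = 7.495×10²² m³.
a = 4.216×10⁷ m = 42163 km.

r_sync ≈ 42200 km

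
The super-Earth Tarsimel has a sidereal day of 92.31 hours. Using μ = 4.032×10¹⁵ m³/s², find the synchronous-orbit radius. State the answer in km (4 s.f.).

r_sync ≈ 2.243×10⁵ km

T = 92.31 hours = 3.323×10⁵ s.
A synchronous orbit has period T, so by Kepler's third law a = (μT²/4π²)^(1/3).
μT²/4π² = 4.032×10¹⁵ × (3.323×10⁵)² / 39.48 = 1.128×10²⁵ m³.
a = 2.243×10⁸ m = 2.2426×10⁵ km.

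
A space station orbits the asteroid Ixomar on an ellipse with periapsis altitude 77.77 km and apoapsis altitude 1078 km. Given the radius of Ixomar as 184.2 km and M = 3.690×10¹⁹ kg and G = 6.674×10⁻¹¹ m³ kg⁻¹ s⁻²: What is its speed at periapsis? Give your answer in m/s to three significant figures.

v ≈ 125 m/s

μ = GM = 6.674×10⁻¹¹ × 3.690×10¹⁹ = 2.463×10⁹ m³/s².
r_p = 184.2 + 77.77 = 261.97 km = 2.6197×10⁵ m.
r_a = 184.2 + 1078 = 1262.2 km = 1.2622×10⁶ m.
Semi-major axis a = (r_p + r_a)/2 = 762.09 km = 7.621×10⁵ m.
Vis-viva: v² = μ(2/r − 1/a) = 2.463×10⁹ × (7.634×10⁻⁶ − 1.312×10⁻⁶) = 1.557×10⁴ m²/s².
v = 124.8 m/s.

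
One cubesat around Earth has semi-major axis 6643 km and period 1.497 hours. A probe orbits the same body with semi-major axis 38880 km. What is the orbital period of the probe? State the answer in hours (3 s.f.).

Kepler's third law: T² ∝ a³, so T₂ = T₁ (a₂/a₁)^(3/2).
a₂/a₁ = 5.853, (a₂/a₁)^(3/2) = 14.16.
T₂ = 1.497 × 14.16 = 21.20 hours.

T₂ ≈ 21.2 hours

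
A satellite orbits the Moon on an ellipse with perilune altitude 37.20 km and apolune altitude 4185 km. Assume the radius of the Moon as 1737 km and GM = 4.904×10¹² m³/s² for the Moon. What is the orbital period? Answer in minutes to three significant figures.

T ≈ 357 minutes

r_p = 1737 + 37.20 = 1774.2 km = 1.7742×10⁶ m.
r_a = 1737 + 4185 = 5922.0 km = 5.9220×10⁶ m.
Semi-major axis a = (r_p + r_a)/2 = (1774.2 + 5922.0)/2 = 3848.1 km = 3.848×10⁶ m.
By Kepler's third law T = 2π√(a³/μ) = 2π × 3.409×10³ = 2.142×10⁴ s.
= 357.0 minutes.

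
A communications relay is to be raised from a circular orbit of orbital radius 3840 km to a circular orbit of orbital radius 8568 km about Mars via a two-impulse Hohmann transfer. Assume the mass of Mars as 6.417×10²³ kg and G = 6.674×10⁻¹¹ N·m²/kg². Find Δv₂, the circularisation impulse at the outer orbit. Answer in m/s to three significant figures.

μ = GM = 6.674×10⁻¹¹ × 6.417×10²³ = 4.283×10¹³ m³/s².
r₁ = 3840 km = 3.840×10⁶ m.
r₂ = 8568 km = 8.568×10⁶ m.
Transfer ellipse a_t = (r₁ + r₂)/2 = 6.204×10⁶ m.
At r₁: circular v_c1 = √(μ/r₁) = 3340 m/s; transfer-periapsis v_p = √[μ(2/r₁ − 1/a_t)] = 3925 m/s.
At r₂: circular v_c2 = √(μ/r₂) = 2236 m/s; transfer-apoapsis v_a = √[μ(2/r₂ − 1/a_t)] = 1759 m/s.
Δv₂ = v_c2 − v_a = 476.8 m/s.

Δv ≈ 477 m/s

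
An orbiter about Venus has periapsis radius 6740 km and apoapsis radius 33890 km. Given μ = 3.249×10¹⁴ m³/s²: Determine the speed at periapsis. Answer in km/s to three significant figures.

v ≈ 8.97 km/s

Semi-major axis a = (r_p + r_a)/2 = 20315 km = 2.032×10⁷ m.
Vis-viva: v² = μ(2/r − 1/a) = 3.249×10¹⁴ × (2.967×10⁻⁷ − 4.922×10⁻⁸) = 8.042×10⁷ m²/s².
v = 8968 m/s = 8.968 km/s.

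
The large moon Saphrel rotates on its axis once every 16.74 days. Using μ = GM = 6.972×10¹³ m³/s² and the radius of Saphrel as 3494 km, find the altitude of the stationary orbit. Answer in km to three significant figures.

T = 16.74 days = 1.446×10⁶ s.
A synchronous orbit has period T, so by Kepler's third law a = (μT²/4π²)^(1/3).
μT²/4π² = 6.972×10¹³ × (1.446×10⁶)² / 39.48 = 3.694×10²⁴ m³.
a = 1.546×10⁸ m = 1.5459×10⁵ km.
Altitude h = a − R = 1.5459×10⁵ − 3494 = 1.5110×10⁵ km.

h_sync ≈ 1.51×10⁵ km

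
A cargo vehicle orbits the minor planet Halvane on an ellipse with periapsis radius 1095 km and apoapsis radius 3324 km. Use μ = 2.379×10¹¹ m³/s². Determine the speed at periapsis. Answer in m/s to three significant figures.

v ≈ 572 m/s

Semi-major axis a = (r_p + r_a)/2 = 2209.5 km = 2.210×10⁶ m.
Vis-viva: v² = μ(2/r − 1/a) = 2.379×10¹¹ × (1.826×10⁻⁶ − 4.526×10⁻⁷) = 3.268×10⁵ m²/s².
v = 571.7 m/s.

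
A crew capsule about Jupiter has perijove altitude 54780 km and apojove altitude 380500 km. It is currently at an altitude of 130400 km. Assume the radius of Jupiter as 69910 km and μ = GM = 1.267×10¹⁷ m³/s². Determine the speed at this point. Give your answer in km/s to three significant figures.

v ≈ 28.7 km/s

r_p = 69910 + 54780 = 124690 km = 1.2469×10⁸ m.
r_a = 69910 + 380500 = 450410 km = 4.5041×10⁸ m.
r = 69910 + 130400 = 2.0031×10⁵ km = 2.003×10⁸ m.
Semi-major axis a = (r_p + r_a)/2 = 2.8755×10⁵ km = 2.876×10⁸ m.
Vis-viva: v² = μ(2/r − 1/a) = 1.267×10¹⁷ × (9.985×10⁻⁹ − 3.478×10⁻⁹) = 8.244×10⁸ m²/s².
v = 28710 m/s = 28.71 km/s.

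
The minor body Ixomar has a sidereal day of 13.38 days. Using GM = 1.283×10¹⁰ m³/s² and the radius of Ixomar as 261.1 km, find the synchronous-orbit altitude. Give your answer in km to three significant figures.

T = 13.38 days = 1.156×10⁶ s.
A synchronous orbit has period T, so by Kepler's third law a = (μT²/4π²)^(1/3).
μT²/4π² = 1.283×10¹⁰ × (1.156×10⁶)² / 39.48 = 4.343×10²⁰ m³.
a = 7.573×10⁶ m = 7573.0 km.
Altitude h = a − R = 7573.0 − 261.1 = 7311.9 km.

h_sync ≈ 7310 km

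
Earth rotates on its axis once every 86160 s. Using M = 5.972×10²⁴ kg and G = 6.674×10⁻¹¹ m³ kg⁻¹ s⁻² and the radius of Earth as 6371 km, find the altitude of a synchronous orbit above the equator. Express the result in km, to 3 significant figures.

μ = GM = 6.674×10⁻¹¹ × 5.972×10²⁴ = 3.986×10¹⁴ m³/s².
A synchronous orbit has period T, so by Kepler's third law a = (μT²/4π²)^(1/3).
μT²/4π² = 3.986×10¹⁴ × (8.616×10⁴)² / 39.48 = 7.495×10²² m³.
a = 4.216×10⁷ m = 42162 km.
Altitude h = a − R = 42162 − 6371 = 35791 km.

h_sync ≈ 35800 km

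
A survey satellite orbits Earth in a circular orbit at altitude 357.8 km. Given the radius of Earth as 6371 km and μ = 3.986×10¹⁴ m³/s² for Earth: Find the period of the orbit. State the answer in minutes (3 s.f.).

r = 6371 + 357.8 = 6728.8 km = 6.7288×10⁶ m.
Kepler's third law: T = 2π√(r³/μ) = 2π√((6.729×10⁶)³ / 3.986×10¹⁴).
r³/μ = 7.643×10⁵ s², so T = 2π × 8.743×10² = 5.493×10³ s.
Converting: 5.493×10³ s ÷ 60.00 = 91.55 minutes.

T ≈ 91.6 minutes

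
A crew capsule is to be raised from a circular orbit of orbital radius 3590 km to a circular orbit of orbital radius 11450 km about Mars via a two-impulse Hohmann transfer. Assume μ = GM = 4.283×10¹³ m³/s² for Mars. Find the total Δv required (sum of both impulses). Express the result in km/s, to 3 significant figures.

Δv_total ≈ 1.41 km/s

r₁ = 3590 km = 3.590×10⁶ m.
r₂ = 11450 km = 1.145×10⁷ m.
Transfer ellipse a_t = (r₁ + r₂)/2 = 7.520×10⁶ m.
At r₁: circular v_c1 = √(μ/r₁) = 3454 m/s; transfer-periapsis v_p = √[μ(2/r₁ − 1/a_t)] = 4262 m/s.
Δv₁ = v_p − v_c1 = 808.0 m/s.
At r₂: circular v_c2 = √(μ/r₂) = 1934 m/s; transfer-apoapsis v_a = √[μ(2/r₂ − 1/a_t)] = 1336 m/s.
Δv₂ = v_c2 − v_a = 597.7 m/s.
Total Δv = Δv₁ + Δv₂ = 1406 m/s = 1.406 km/s.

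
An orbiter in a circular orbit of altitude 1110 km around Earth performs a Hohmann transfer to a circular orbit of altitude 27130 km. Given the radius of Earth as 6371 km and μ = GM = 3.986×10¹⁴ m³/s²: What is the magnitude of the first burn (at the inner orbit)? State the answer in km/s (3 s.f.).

r₁ = 6371 + 1110 = 7481.0 km = 7.4810×10⁶ m.
r₂ = 6371 + 27130 = 33501 km = 3.3501×10⁷ m.
Transfer ellipse a_t = (r₁ + r₂)/2 = 2.049×10⁷ m.
At r₁: circular v_c1 = √(μ/r₁) = 7299 m/s; transfer-perigee v_p = √[μ(2/r₁ − 1/a_t)] = 9333 m/s.
Δv₁ = v_p − v_c1 = 2034 m/s.
= 2.034 km/s.

Δv ≈ 2.03 km/s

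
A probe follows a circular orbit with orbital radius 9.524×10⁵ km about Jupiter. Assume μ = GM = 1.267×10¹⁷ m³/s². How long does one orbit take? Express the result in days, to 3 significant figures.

r = 9.524×10⁵ km = 9.524×10⁸ m.
Kepler's third law: T = 2π√(r³/μ) = 2π√((9.524×10⁸)³ / 1.267×10¹⁷).
r³/μ = 6.818×10⁹ s², so T = 2π × 8.257×10⁴ = 5.188×10⁵ s.
Converting: 5.188×10⁵ s ÷ 86400 = 6.005 days.

T ≈ 6.00 days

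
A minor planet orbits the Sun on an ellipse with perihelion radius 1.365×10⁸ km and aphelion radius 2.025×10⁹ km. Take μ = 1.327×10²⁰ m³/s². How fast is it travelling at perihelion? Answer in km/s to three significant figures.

Semi-major axis a = (r_p + r_a)/2 = 1.0808×10⁹ km = 1.081×10¹² m.
Vis-viva: v² = μ(2/r − 1/a) = 1.327×10²⁰ × (1.465×10⁻¹¹ − 9.253×10⁻¹³) = 1.822×10⁹ m²/s².
v = 42680 m/s = 42.68 km/s.

v ≈ 42.7 km/s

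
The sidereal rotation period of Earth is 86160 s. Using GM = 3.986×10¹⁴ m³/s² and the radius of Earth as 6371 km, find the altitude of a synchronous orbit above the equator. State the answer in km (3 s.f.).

h_sync ≈ 35800 km

A synchronous orbit has period T, so by Kepler's third law a = (μT²/4π²)^(1/3).
μT²/4π² = 3.986×10¹⁴ × (8.616×10⁴)² / 39.48 = 7.495×10²² m³.
a = 4.216×10⁷ m = 42163 km.
Altitude h = a − R = 42163 − 6371 = 35792 km.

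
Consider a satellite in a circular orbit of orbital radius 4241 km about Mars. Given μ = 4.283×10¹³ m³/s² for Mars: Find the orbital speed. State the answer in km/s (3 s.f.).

v ≈ 3.18 km/s

r = 4241 km = 4.241×10⁶ m.
For a circular orbit v = √(μ/r) = √(4.283×10¹³ / 4.241×10⁶) = √(1.010×10⁷) = 3178 m/s.
That is 3.178 km/s.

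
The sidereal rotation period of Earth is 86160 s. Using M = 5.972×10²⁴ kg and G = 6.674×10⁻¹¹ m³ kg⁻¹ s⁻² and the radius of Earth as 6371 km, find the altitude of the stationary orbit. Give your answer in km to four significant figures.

μ = GM = 6.674×10⁻¹¹ × 5.972×10²⁴ = 3.986×10¹⁴ m³/s².
A synchronous orbit has period T, so by Kepler's third law a = (μT²/4π²)^(1/3).
μT²/4π² = 3.986×10¹⁴ × (8.616×10⁴)² / 39.48 = 7.495×10²² m³.
a = 4.216×10⁷ m = 42162 km.
Altitude h = a − R = 42162 − 6371 = 35791 km.

h_sync ≈ 35790 km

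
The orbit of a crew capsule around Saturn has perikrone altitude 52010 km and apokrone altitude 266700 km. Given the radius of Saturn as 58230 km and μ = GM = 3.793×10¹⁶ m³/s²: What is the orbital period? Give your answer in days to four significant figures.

r_p = 58230 + 52010 = 110240 km = 1.1024×10⁸ m.
r_a = 58230 + 266700 = 324930 km = 3.2493×10⁸ m.
Semi-major axis a = (r_p + r_a)/2 = (1.1024×10⁵ + 3.2493×10⁵)/2 = 2.1758×10⁵ km = 2.176×10⁸ m.
By Kepler's third law T = 2π√(a³/μ) = 2π × 1.648×10⁴ = 1.035×10⁵ s.
= 1.198 days.

T ≈ 1.198 days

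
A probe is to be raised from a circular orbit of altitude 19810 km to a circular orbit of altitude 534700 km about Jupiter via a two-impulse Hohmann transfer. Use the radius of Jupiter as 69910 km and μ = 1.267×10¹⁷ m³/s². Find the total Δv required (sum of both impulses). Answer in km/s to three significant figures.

r₁ = 69910 + 19810 = 89720 km = 8.9720×10⁷ m.
r₂ = 69910 + 534700 = 604610 km = 6.0461×10⁸ m.
Transfer ellipse a_t = (r₁ + r₂)/2 = 3.472×10⁸ m.
At r₁: circular v_c1 = √(μ/r₁) = 37580 m/s; transfer-perijove v_p = √[μ(2/r₁ − 1/a_t)] = 49590 m/s.
Δv₁ = v_p − v_c1 = 12010 m/s.
At r₂: circular v_c2 = √(μ/r₂) = 14480 m/s; transfer-apojove v_a = √[μ(2/r₂ − 1/a_t)] = 7359 m/s.
Δv₂ = v_c2 − v_a = 7117 m/s.
Total Δv = Δv₁ + Δv₂ = 19130 m/s = 19.13 km/s.

Δv_total ≈ 19.1 km/s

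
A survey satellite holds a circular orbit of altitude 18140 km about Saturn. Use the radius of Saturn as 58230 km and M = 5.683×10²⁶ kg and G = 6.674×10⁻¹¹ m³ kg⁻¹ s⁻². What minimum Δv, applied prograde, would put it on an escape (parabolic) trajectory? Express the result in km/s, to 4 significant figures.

μ = GM = 6.674×10⁻¹¹ × 5.683×10²⁶ = 3.793×10¹⁶ m³/s².
r = 58230 + 18140 = 76370 km = 7.6370×10⁷ m.
Circular speed v_c = √(μ/r) = 22290 m/s.
Escape speed v_esc = √(2μ/r) = √2 × v_c = 31520 m/s.
Δv = v_esc − v_c = 9231 m/s = 9.231 km/s.

Δv ≈ 9.231 km/s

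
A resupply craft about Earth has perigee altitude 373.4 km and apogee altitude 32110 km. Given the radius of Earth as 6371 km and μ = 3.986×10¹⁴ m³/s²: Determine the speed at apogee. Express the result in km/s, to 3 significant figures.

r_p = 6371 + 373.4 = 6744.4 km = 6.7444×10⁶ m.
r_a = 6371 + 32110 = 38481 km = 3.8481×10⁷ m.
Semi-major axis a = (r_p + r_a)/2 = 22613 km = 2.261×10⁷ m.
Vis-viva: v² = μ(2/r − 1/a) = 3.986×10¹⁴ × (5.197×10⁻⁸ − 4.422×10⁻⁸) = 3.089×10⁶ m²/s².
v = 1758 m/s = 1.758 km/s.

v ≈ 1.76 km/s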